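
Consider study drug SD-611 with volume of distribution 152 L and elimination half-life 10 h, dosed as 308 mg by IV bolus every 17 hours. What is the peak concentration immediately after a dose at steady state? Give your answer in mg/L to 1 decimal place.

τ/t½ = 17/10 ≈ 1.7, so fraction remaining f = (1/2)^(17/10) ≈ 0.3078.
At steady state, accumulation factor R = 1/(1 − e^(−kτ)) ≈ 1.4447.
Each bolus raises the concentration by D/Vd = 308/152 ≈ 2.026 mg/L.
Cmax,ss = C₀/(1 − f) ≈ 2.026/0.6922 ≈ 2.927 mg/L.

2.9 mg/L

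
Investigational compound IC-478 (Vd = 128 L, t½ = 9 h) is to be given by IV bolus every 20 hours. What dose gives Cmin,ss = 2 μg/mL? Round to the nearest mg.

939 mg

τ/t½ = 20/9 ≈ 2.2222, so f = (1/2)^(20/9) ≈ 0.214311.
Cmin,ss = (D/Vd)·f/(1−f), so D = Cmin,ss·Vd·(1−f)/f.
D = 2 × 128 × (1−f)/f ≈ 2 × 128 × 3.66612 ≈ 938.53 mg.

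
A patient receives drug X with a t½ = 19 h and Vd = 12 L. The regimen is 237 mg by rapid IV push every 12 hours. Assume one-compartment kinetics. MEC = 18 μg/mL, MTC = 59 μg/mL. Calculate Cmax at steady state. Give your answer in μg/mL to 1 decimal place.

55.7 μg/mL

k = ln2/t½ = ln2/19 ≈ 0.036481 h⁻¹; fraction remaining f = e^(−kτ) = e^(−0.036481×12) ≈ 0.6455.
At steady state, accumulation factor R = 1/(1 − e^(−kτ)) ≈ 2.8209.
Single-dose peak C₀ = D/Vd = 237/12 ≈ 19.750 μg/mL.
Steady-state peak Cmax,ss = C₀·R ≈ 19.750 × 2.8209 ≈ 55.713 μg/mL.
Peak 55.7 μg/mL vs MTC 59 μg/mL: below toxic threshold.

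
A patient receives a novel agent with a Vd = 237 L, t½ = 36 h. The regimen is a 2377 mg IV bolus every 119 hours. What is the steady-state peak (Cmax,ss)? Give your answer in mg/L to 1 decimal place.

11.2 mg/L

Over one 119-h interval, 119/36 ≈ 3.3056 half-lives elapse, leaving f ≈ 0.1011 of each dose.
At steady state, accumulation factor R = 1/(1 − e^(−kτ)) ≈ 1.1125.
Single-dose peak C₀ = D/Vd = 2377/237 ≈ 10.030 mg/L.
Steady-state peak Cmax,ss = C₀·R ≈ 10.030 × 1.1125 ≈ 11.158 mg/L.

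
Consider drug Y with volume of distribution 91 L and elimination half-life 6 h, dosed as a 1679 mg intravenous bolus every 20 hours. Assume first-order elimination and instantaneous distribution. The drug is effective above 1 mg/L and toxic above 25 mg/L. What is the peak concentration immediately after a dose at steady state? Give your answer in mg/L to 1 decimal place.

τ/t½ = 20/6 ≈ 3.3333, so fraction remaining f = (1/2)^(20/6) ≈ 0.0992.
Accumulation ratio R = 1/(1 − f) ≈ 1/0.9008 ≈ 1.1101.
Each bolus raises the concentration by D/Vd = 1679/91 ≈ 18.451 mg/L.
Steady-state peak Cmax,ss = C₀·R ≈ 18.451 × 1.1101 ≈ 20.482 mg/L.
Peak 20.5 mg/L vs MTC 25 mg/L: below toxic threshold.

20.5 mg/L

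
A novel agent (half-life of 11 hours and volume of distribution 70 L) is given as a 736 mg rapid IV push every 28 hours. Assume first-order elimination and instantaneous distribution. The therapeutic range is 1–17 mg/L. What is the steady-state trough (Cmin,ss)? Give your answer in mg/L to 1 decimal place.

τ/t½ = 28/11 ≈ 2.5455, so fraction remaining f = (1/2)^(28/11) ≈ 0.1713.
Single-dose peak C₀ = D/Vd = 736/70 ≈ 10.514 mg/L.
Steady-state trough Cmin,ss = C₀·f/(1−f) ≈ 10.514 × 0.1713/0.8287 ≈ 2.173 mg/L.
Trough 2.2 mg/L vs MEC 1 mg/L: adequate.

2.2 mg/L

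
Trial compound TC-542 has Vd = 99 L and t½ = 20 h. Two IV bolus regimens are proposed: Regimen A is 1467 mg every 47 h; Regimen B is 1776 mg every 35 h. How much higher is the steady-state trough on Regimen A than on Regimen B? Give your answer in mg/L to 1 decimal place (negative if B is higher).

Regimen A: f = (1/2)^(47/20) ≈ 0.1961; Cmin,ss = (1467/99)·f/(1−f) ≈ 3.615 mg/L.
Regimen B: f = (1/2)^(35/20) ≈ 0.2973; Cmin,ss = (1776/99)·f/(1−f) ≈ 7.590 mg/L.
Difference ≈ 3.615 − 7.590 ≈ -3.975 mg/L.

-4.0 mg/L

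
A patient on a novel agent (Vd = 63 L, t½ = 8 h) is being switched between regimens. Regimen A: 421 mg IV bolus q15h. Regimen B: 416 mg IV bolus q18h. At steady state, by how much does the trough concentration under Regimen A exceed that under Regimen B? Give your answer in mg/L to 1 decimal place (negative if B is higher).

0.7 mg/L

Regimen A: f = (1/2)^(15/8) ≈ 0.2726; Cmin,ss = (421/63)·f/(1−f) ≈ 2.504 mg/L.
Regimen B: f = (1/2)^(18/8) ≈ 0.2102; Cmin,ss = (416/63)·f/(1−f) ≈ 1.757 mg/L.
Difference ≈ 2.504 − 1.757 ≈ 0.747 mg/L.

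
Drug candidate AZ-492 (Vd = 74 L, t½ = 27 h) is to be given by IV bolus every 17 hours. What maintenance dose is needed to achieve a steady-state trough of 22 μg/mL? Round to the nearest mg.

891 mg

τ/t½ = 17/27 ≈ 0.62963, so f = (1/2)^(17/27) ≈ 0.646342.
Cmin,ss = (D/Vd)·f/(1−f), so D = Cmin,ss·Vd·(1−f)/f.
D = 22 × 74 × (1−f)/f ≈ 22 × 74 × 0.54717 ≈ 890.79 mg.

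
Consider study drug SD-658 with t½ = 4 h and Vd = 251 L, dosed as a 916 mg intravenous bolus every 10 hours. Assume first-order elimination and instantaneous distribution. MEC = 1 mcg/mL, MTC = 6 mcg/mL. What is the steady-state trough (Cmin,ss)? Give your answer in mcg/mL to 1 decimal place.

0.8 mcg/mL

k = ln2/t½ = ln2/4 ≈ 0.173287 h⁻¹; fraction remaining f = e^(−kτ) = e^(−0.173287×10) ≈ 0.1768.
Single-dose peak C₀ = D/Vd = 916/251 ≈ 3.649 mcg/mL.
Steady-state trough Cmin,ss = C₀·f/(1−f) ≈ 3.649 × 0.1768/0.8232 ≈ 0.784 mcg/mL.
Trough 0.8 mcg/mL vs MEC 1 mcg/mL: subtherapeutic.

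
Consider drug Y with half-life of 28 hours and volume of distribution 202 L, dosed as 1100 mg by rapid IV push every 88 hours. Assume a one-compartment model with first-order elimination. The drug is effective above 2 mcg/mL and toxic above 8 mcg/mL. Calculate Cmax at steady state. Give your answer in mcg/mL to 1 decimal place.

k = ln2/t½ = ln2/28 ≈ 0.024755 h⁻¹; fraction remaining f = e^(−kτ) = e^(−0.024755×88) ≈ 0.1132.
Accumulation ratio R = 1/(1 − f) ≈ 1/0.8868 ≈ 1.1276.
Single-dose peak C₀ = D/Vd = 1100/202 ≈ 5.446 mcg/mL.
Steady-state peak Cmax,ss = C₀·R ≈ 5.446 × 1.1276 ≈ 6.141 mcg/mL.
Peak 6.1 mcg/mL vs MTC 8 mcg/mL: below toxic threshold.

6.1 mcg/mL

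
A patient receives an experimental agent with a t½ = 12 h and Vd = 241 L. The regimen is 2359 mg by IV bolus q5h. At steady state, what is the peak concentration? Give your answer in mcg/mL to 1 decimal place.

39.0 mcg/mL

k = ln2/t½ = ln2/12 ≈ 0.057762 h⁻¹; fraction remaining f = e^(−kτ) = e^(−0.057762×5) ≈ 0.7492.
Accumulation ratio R = 1/(1 − f) ≈ 1/0.2508 ≈ 3.9872.
Each bolus raises the concentration by D/Vd = 2359/241 ≈ 9.788 mcg/mL.
Cmax,ss = C₀/(1 − f) ≈ 9.788/0.2508 ≈ 39.027 mcg/mL.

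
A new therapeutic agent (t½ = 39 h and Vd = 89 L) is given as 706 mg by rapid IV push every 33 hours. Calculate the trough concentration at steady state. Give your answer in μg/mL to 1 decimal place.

τ/t½ = 33/39 ≈ 0.84615, so fraction remaining f = (1/2)^(33/39) ≈ 0.5563.
Accumulation ratio R = 1/(1 − f) ≈ 1/0.4437 ≈ 2.2538.
Single-dose peak C₀ = D/Vd = 706/89 ≈ 7.933 μg/mL.
Steady-state peak Cmax,ss = C₀·R ≈ 7.933 × 2.2538 ≈ 17.879 μg/mL.
Steady-state trough Cmin,ss = Cmax,ss·f ≈ 17.879 × 0.5563 ≈ 9.946 μg/mL.

9.9 μg/mL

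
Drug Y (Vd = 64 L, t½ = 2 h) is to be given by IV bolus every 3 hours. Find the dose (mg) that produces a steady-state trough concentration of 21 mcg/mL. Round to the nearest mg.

τ/t½ = 3/2 ≈ 1.5, so f = (1/2)^(3/2) ≈ 0.353553.
Cmin,ss = (D/Vd)·f/(1−f), so D = Cmin,ss·Vd·(1−f)/f.
D = 21 × 64 × (1−f)/f ≈ 21 × 64 × 1.82843 ≈ 2457.41 mg.

2457 mg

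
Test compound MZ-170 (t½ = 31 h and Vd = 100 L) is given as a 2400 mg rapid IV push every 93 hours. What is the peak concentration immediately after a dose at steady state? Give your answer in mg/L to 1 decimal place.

27.4 mg/L

The dosing interval is 3 half-lives, so f = 2^(−3) = 0.125.
Accumulation ratio R = 1/(1 − f) = 1/0.875 = 8/7.
Single-dose peak C₀ = D/Vd = 2400/100 = 24 mg/L.
Steady-state peak Cmax,ss = C₀·R = 24 × 8/7 ≈ 27.429 mg/L.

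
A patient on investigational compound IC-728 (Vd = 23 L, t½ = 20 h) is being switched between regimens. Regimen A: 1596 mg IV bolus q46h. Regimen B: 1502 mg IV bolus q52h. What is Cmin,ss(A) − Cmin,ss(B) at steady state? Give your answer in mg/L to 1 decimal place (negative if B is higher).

4.8 mg/L

Regimen A: f = (1/2)^(46/20) ≈ 0.2031; Cmin,ss = (1596/23)·f/(1−f) ≈ 17.685 mg/L.
Regimen B: f = (1/2)^(52/20) ≈ 0.1649; Cmin,ss = (1502/23)·f/(1−f) ≈ 12.895 mg/L.
Difference ≈ 17.685 − 12.895 ≈ 4.790 mg/L.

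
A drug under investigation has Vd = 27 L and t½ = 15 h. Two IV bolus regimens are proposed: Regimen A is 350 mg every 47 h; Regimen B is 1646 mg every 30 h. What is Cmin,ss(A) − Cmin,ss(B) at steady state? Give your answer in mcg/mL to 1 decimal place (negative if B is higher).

Regimen A: f = (1/2)^(47/15) ≈ 0.1140; Cmin,ss = (350/27)·f/(1−f) ≈ 1.668 mcg/mL.
Regimen B: f = (1/2)^(30/15) ≈ 0.2500; Cmin,ss = (1646/27)·f/(1−f) ≈ 20.321 mcg/mL.
Difference ≈ 1.668 − 20.321 ≈ -18.653 mcg/mL.

-18.7 mcg/mL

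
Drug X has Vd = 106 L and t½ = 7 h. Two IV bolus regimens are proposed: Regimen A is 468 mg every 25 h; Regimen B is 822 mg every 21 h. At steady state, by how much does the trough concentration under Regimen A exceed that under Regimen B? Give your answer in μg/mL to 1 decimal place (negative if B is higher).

-0.7 μg/mL

Regimen A: f = (1/2)^(25/7) ≈ 0.0841; Cmin,ss = (468/106)·f/(1−f) ≈ 0.405 μg/mL.
Regimen B: f = (1/2)^(21/7) ≈ 0.1250; Cmin,ss = (822/106)·f/(1−f) ≈ 1.108 μg/mL.
Difference ≈ 0.405 − 1.108 ≈ -0.703 μg/mL.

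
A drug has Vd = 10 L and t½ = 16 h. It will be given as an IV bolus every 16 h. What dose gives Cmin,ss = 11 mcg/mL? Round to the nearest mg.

110 mg

τ/t½ = 16/16 ≈ 1, so f = (1/2)^(16/16) ≈ 0.500000.
Cmin,ss = (D/Vd)·f/(1−f), so D = Cmin,ss·Vd·(1−f)/f.
D = 11 × 10 × (1−f)/f ≈ 11 × 10 × 1.00000 ≈ 110.00 mg.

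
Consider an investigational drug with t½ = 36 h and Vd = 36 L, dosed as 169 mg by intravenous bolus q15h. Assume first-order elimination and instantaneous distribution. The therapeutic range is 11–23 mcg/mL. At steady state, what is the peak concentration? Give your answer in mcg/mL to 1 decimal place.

k = ln2/t½ = ln2/36 ≈ 0.019254 h⁻¹; fraction remaining f = e^(−kτ) = e^(−0.019254×15) ≈ 0.7492.
Accumulation ratio R = 1/(1 − f) ≈ 1/0.2508 ≈ 3.9872.
Single-dose peak C₀ = D/Vd = 169/36 ≈ 4.694 mcg/mL.
Steady-state peak Cmax,ss = C₀·R ≈ 4.694 × 3.9872 ≈ 18.716 mcg/mL.
Peak 18.7 mcg/mL vs MTC 23 mcg/mL: below toxic threshold.

18.7 mcg/mL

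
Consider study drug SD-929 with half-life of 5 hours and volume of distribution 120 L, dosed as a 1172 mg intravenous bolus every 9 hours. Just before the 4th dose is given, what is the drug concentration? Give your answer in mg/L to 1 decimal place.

3.8 mg/L

f = (1/2)^(τ/t½) = (1/2)^(9/5) ≈ 0.2872.
C₀ = D/Vd = 1172/120 ≈ 9.767 mg/L.
Before the 4th dose, 3 doses have been given. Superposition: Cmin = C₀·(f + f² + … + f^3).
≈ 9.767 × (0.2872 + 0.0825 + 0.0237) ≈ 9.767 × 0.3934 ≈ 3.842 mg/L.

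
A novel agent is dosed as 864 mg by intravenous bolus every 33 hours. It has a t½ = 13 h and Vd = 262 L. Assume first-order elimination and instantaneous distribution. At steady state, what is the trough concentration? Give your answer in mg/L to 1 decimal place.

0.7 mg/L

k = ln2/t½ = ln2/13 ≈ 0.053319 h⁻¹; fraction remaining f = e^(−kτ) = e^(−0.053319×33) ≈ 0.1721.
Single-dose peak C₀ = D/Vd = 864/262 ≈ 3.298 mg/L.
Steady-state trough Cmin,ss = C₀·f/(1−f) ≈ 3.298 × 0.1721/0.8279 ≈ 0.686 mg/L.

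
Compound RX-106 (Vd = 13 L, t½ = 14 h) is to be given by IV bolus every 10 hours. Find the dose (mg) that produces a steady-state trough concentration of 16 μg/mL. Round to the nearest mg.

τ/t½ = 10/14 ≈ 0.71429, so f = (1/2)^(10/14) ≈ 0.609507.
Cmin,ss = (D/Vd)·f/(1−f), so D = Cmin,ss·Vd·(1−f)/f.
D = 16 × 13 × (1−f)/f ≈ 16 × 13 × 0.64067 ≈ 133.26 mg.

133 mg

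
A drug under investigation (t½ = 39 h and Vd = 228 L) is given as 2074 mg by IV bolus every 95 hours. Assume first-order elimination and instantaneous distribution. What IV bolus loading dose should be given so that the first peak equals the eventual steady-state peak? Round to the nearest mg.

f = (1/2)^(95/39) ≈ 0.184808; accumulation ratio R = 1/(1−f) ≈ 1.22670.
Loading dose to hit Cmax,ss on first dose: D_load = D_maint·R ≈ 2074 × 1.22670 ≈ 2544.18 mg.

2544 mg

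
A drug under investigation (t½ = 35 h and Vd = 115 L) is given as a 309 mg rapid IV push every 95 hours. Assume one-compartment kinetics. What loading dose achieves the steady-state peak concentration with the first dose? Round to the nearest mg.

f = (1/2)^(95/35) ≈ 0.152377; accumulation ratio R = 1/(1−f) ≈ 1.17977.
Loading dose to hit Cmax,ss on first dose: D_load = D_maint·R ≈ 309 × 1.17977 ≈ 364.55 mg.

365 mg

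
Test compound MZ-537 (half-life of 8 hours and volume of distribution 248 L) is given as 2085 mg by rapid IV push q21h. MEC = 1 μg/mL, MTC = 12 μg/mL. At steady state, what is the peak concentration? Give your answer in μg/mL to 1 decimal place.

k = ln2/t½ = ln2/8 ≈ 0.086643 h⁻¹; fraction remaining f = e^(−kτ) = e^(−0.086643×21) ≈ 0.1621.
At steady state, accumulation factor R = 1/(1 − e^(−kτ)) ≈ 1.1935.
Each bolus raises the concentration by D/Vd = 2085/248 ≈ 8.407 μg/mL.
Steady-state peak Cmax,ss = C₀·R ≈ 8.407 × 1.1935 ≈ 10.034 μg/mL.
Peak 10.0 μg/mL vs MTC 12 μg/mL: below toxic threshold.

10.0 μg/mL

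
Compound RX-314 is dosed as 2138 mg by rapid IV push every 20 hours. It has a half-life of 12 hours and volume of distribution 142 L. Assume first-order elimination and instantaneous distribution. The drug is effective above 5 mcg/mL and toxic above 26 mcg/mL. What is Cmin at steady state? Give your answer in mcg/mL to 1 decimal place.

6.9 mcg/mL

k = ln2/t½ = ln2/12 ≈ 0.057762 h⁻¹; fraction remaining f = e^(−kτ) = e^(−0.057762×20) ≈ 0.3150.
Each bolus raises the concentration by D/Vd = 2138/142 ≈ 15.056 mcg/mL.
Steady-state trough Cmin,ss = C₀·f/(1−f) ≈ 15.056 × 0.3150/0.6850 ≈ 6.924 mcg/mL.
Trough 6.9 mcg/mL vs MEC 5 mcg/mL: adequate.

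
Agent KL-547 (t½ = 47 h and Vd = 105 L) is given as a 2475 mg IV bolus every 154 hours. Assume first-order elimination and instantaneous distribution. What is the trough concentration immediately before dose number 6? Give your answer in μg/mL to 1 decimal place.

2.7 μg/mL

f = (1/2)^(τ/t½) = (1/2)^(154/47) ≈ 0.1032.
C₀ = D/Vd = 2475/105 ≈ 23.571 μg/mL.
Before the 6th dose, 5 doses have been given. Superposition: Cmin = C₀·(f + f² + … + f^5).
≈ 23.571 × (0.1032 + 0.0107 + 0.0011 + 0.0001 + 0.0000) ≈ 23.571 × 0.1151 ≈ 2.713 μg/mL.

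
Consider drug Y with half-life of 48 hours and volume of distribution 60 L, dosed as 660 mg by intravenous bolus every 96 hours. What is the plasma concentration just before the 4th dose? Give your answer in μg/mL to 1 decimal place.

3.6 μg/mL

f = (1/2)^(τ/t½) = (1/2)^(96/48) ≈ 0.2500.
C₀ = D/Vd = 660/60 ≈ 11.000 μg/mL.
Before the 4th dose, 3 doses have been given. Superposition: Cmin = C₀·(f + f² + … + f^3).
≈ 11.000 × (0.2500 + 0.0625 + 0.0156) ≈ 11.000 × 0.3281 ≈ 3.609 μg/mL.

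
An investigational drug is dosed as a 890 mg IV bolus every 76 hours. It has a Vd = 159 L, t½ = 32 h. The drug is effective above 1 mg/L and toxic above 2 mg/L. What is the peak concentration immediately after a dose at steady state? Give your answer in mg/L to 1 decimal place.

τ/t½ = 76/32 ≈ 2.375, so fraction remaining f = (1/2)^(76/32) ≈ 0.1928.
At steady state, accumulation factor R = 1/(1 − e^(−kτ)) ≈ 1.2389.
Each bolus raises the concentration by D/Vd = 890/159 ≈ 5.597 mg/L.
Steady-state peak Cmax,ss = C₀·R ≈ 5.597 × 1.2389 ≈ 6.934 mg/L.
Peak 6.9 mg/L vs MTC 2 mg/L: exceeds toxic threshold.

6.9 mg/L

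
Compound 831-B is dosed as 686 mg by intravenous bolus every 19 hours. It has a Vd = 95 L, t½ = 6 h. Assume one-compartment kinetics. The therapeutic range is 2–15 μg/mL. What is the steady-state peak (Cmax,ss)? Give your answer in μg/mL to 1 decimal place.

8.1 μg/mL

τ/t½ = 19/6 ≈ 3.1667, so fraction remaining f = (1/2)^(19/6) ≈ 0.1114.
Accumulation ratio R = 1/(1 − f) ≈ 1/0.8886 ≈ 1.1254.
Each bolus raises the concentration by D/Vd = 686/95 ≈ 7.221 μg/mL.
Steady-state peak Cmax,ss = C₀·R ≈ 7.221 × 1.1254 ≈ 8.127 μg/mL.
Peak 8.1 μg/mL vs MTC 15 μg/mL: below toxic threshold.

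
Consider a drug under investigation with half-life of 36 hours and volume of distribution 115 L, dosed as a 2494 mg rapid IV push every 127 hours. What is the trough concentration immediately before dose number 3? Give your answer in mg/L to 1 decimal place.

2.0 mg/L

f = (1/2)^(τ/t½) = (1/2)^(127/36) ≈ 0.0867.
C₀ = D/Vd = 2494/115 ≈ 21.687 mg/L.
Before the 3rd dose, 2 doses have been given. Superposition: Cmin = C₀·(f + f²).
≈ 21.687 × (0.0867 + 0.0075) ≈ 21.687 × 0.0942 ≈ 2.043 mg/L.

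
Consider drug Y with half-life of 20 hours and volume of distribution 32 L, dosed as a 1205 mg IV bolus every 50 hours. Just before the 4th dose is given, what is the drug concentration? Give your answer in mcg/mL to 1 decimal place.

8.0 mcg/mL

f = (1/2)^(τ/t½) = (1/2)^(50/20) ≈ 0.1768.
C₀ = D/Vd = 1205/32 ≈ 37.656 mcg/mL.
Before the 4th dose, 3 doses have been given. Superposition: Cmin = C₀·(f + f² + … + f^3).
≈ 37.656 × (0.1768 + 0.0313 + 0.0055) ≈ 37.656 × 0.2136 ≈ 8.043 mcg/mL.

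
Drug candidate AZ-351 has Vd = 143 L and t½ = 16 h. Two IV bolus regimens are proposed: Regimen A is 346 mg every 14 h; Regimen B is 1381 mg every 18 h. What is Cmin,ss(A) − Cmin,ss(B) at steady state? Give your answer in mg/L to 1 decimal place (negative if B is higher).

-5.3 mg/L

Regimen A: f = (1/2)^(14/16) ≈ 0.5453; Cmin,ss = (346/143)·f/(1−f) ≈ 2.902 mg/L.
Regimen B: f = (1/2)^(18/16) ≈ 0.4585; Cmin,ss = (1381/143)·f/(1−f) ≈ 8.177 mg/L.
Difference ≈ 2.902 − 8.177 ≈ -5.275 mg/L.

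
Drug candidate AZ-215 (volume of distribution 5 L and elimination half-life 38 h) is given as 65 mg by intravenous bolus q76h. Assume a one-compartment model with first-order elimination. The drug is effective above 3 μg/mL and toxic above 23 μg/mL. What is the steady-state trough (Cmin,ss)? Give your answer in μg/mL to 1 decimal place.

4.3 μg/mL

τ = 76 h = 2 half-lives, so f = (1/2)^2 = 0.25.
At steady state, R = 1/(1 − 0.25) = 4/3.
Single-dose peak C₀ = D/Vd = 65/5 = 13 μg/mL.
Steady-state peak Cmax,ss = C₀·R = 13 × 4/3 ≈ 17.333 μg/mL.
Steady-state trough Cmin,ss = Cmax,ss·f ≈ 17.333 × 0.25 ≈ 4.333 μg/mL.
Trough 4.3 μg/mL vs MEC 3 μg/mL: adequate.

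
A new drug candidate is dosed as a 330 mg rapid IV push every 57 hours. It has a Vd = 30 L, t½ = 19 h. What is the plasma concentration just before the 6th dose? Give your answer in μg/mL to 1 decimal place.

f = (1/2)^(τ/t½) = (1/2)^(57/19) ≈ 0.1250.
C₀ = D/Vd = 330/30 ≈ 11.000 μg/mL.
Before the 6th dose, 5 doses have been given. Superposition: Cmin = C₀·(f + f² + … + f^5).
≈ 11.000 × (0.1250 + 0.0156 + 0.0020 + 0.0002 + 0.0000) ≈ 11.000 × 0.1428 ≈ 1.571 μg/mL.

1.6 μg/mL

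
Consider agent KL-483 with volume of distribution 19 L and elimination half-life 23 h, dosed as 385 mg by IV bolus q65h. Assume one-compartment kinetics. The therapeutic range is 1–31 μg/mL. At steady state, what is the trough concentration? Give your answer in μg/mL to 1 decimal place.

3.3 μg/mL

Over one 65-h interval, 65/23 ≈ 2.8261 half-lives elapse, leaving f ≈ 0.1410 of each dose.
At steady state, accumulation factor R = 1/(1 − e^(−kτ)) ≈ 1.1641.
Each bolus raises the concentration by D/Vd = 385/19 ≈ 20.263 μg/mL.
Steady-state peak Cmax,ss = C₀·R ≈ 20.263 × 1.1641 ≈ 23.588 μg/mL.
One interval later, Cmin,ss = Cmax,ss·e^(−kτ) ≈ 23.588 × 0.1410 ≈ 3.326 μg/mL.
Trough 3.3 μg/mL vs MEC 1 μg/mL: adequate.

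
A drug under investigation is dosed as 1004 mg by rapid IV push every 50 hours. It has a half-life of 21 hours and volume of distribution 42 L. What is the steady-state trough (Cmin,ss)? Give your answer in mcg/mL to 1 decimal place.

5.7 mcg/mL

k = ln2/t½ = ln2/21 ≈ 0.033007 h⁻¹; fraction remaining f = e^(−kτ) = e^(−0.033007×50) ≈ 0.1920.
At steady state, accumulation factor R = 1/(1 − e^(−kτ)) ≈ 1.2376.
Single-dose peak C₀ = D/Vd = 1004/42 ≈ 23.905 mcg/mL.
Steady-state peak Cmax,ss = C₀·R ≈ 23.905 × 1.2376 ≈ 29.585 mcg/mL.
Steady-state trough Cmin,ss = Cmax,ss·f ≈ 29.585 × 0.1920 ≈ 5.680 mcg/mL.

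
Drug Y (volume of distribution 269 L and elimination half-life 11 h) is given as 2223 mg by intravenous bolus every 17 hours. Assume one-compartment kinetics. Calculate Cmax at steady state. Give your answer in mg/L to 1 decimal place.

τ/t½ = 17/11 ≈ 1.5455, so fraction remaining f = (1/2)^(17/11) ≈ 0.3426.
At steady state, accumulation factor R = 1/(1 − e^(−kτ)) ≈ 1.5211.
Each bolus raises the concentration by D/Vd = 2223/269 ≈ 8.264 mg/L.
Steady-state peak Cmax,ss = C₀·R ≈ 8.264 × 1.5211 ≈ 12.570 mg/L.

12.6 mg/L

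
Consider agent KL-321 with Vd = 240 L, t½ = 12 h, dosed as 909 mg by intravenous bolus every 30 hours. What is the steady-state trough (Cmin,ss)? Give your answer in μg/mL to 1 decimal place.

0.8 μg/mL

Over one 30-h interval, 30/12 ≈ 2.5 half-lives elapse, leaving f ≈ 0.1768 of each dose.
At steady state, accumulation factor R = 1/(1 − e^(−kτ)) ≈ 1.2148.
Single-dose peak C₀ = D/Vd = 909/240 ≈ 3.788 μg/mL.
Steady-state peak Cmax,ss = C₀·R ≈ 3.788 × 1.2148 ≈ 4.602 μg/mL.
One interval later, Cmin,ss = Cmax,ss·e^(−kτ) ≈ 4.602 × 0.1768 ≈ 0.814 μg/mL.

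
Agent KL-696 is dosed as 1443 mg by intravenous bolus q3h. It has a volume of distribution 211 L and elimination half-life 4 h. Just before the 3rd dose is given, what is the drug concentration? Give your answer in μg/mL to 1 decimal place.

6.5 μg/mL

f = (1/2)^(τ/t½) = (1/2)^(3/4) ≈ 0.5946.
C₀ = D/Vd = 1443/211 ≈ 6.839 μg/mL.
Before the 3rd dose, 2 doses have been given. Superposition: Cmin = C₀·(f + f²).
≈ 6.839 × (0.5946 + 0.3535) ≈ 6.839 × 0.9481 ≈ 6.484 μg/mL.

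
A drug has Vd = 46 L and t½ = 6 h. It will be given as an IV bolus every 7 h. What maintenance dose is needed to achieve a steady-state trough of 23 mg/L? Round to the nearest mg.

τ/t½ = 7/6 ≈ 1.1667, so f = (1/2)^(7/6) ≈ 0.445449.
Cmin,ss = (D/Vd)·f/(1−f), so D = Cmin,ss·Vd·(1−f)/f.
D = 23 × 46 × (1−f)/f ≈ 23 × 46 × 1.24493 ≈ 1317.14 mg.

1317 mg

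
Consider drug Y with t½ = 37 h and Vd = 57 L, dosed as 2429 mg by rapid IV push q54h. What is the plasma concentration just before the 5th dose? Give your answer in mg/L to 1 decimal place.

23.9 mg/L

f = (1/2)^(τ/t½) = (1/2)^(54/37) ≈ 0.3636.
C₀ = D/Vd = 2429/57 ≈ 42.614 mg/L.
Before the 5th dose, 4 doses have been given. Superposition: Cmin = C₀·(f + f² + … + f^4).
≈ 42.614 × (0.3636 + 0.1322 + 0.0481 + 0.0175) ≈ 42.614 × 0.5614 ≈ 23.923 mg/L.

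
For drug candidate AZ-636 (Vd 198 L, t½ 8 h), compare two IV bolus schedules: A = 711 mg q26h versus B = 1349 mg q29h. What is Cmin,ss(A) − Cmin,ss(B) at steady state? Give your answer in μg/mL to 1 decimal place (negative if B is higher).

-0.2 μg/mL

Regimen A: f = (1/2)^(26/8) ≈ 0.1051; Cmin,ss = (711/198)·f/(1−f) ≈ 0.422 μg/mL.
Regimen B: f = (1/2)^(29/8) ≈ 0.0811; Cmin,ss = (1349/198)·f/(1−f) ≈ 0.601 μg/mL.
Difference ≈ 0.422 − 0.601 ≈ -0.179 μg/mL.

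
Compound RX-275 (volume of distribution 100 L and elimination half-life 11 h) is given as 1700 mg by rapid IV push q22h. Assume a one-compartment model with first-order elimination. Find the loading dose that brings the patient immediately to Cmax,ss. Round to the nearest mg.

2267 mg

f = (1/2)^(22/11) ≈ 0.250000; accumulation ratio R = 1/(1−f) ≈ 1.33333.
Loading dose to hit Cmax,ss on first dose: D_load = D_maint·R ≈ 1700 × 1.33333 ≈ 2266.66 mg.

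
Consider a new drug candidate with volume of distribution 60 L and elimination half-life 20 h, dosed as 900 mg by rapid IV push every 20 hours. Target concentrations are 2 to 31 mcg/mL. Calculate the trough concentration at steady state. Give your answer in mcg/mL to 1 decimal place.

15.0 mcg/mL

τ = 20 h = 1 half-life, so f = (1/2)^1 = 0.5.
At steady state, R = 1/(1 − 0.5) = 2/1.
Single-dose peak C₀ = D/Vd = 900/60 = 15 mcg/mL.
Steady-state peak Cmax,ss = C₀·R = 15 × 2/1 ≈ 30.000 mcg/mL.
Steady-state trough Cmin,ss = Cmax,ss·f ≈ 30.000 × 0.5 ≈ 15.000 mcg/mL.
Trough 15.0 mcg/mL vs MEC 2 mcg/mL: adequate.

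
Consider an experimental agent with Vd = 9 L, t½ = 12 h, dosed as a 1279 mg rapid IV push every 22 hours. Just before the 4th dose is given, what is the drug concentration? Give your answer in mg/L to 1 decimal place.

f = (1/2)^(τ/t½) = (1/2)^(22/12) ≈ 0.2806.
C₀ = D/Vd = 1279/9 ≈ 142.111 mg/L.
Before the 4th dose, 3 doses have been given. Superposition: Cmin = C₀·(f + f² + … + f^3).
≈ 142.111 × (0.2806 + 0.0787 + 0.0221) ≈ 142.111 × 0.3814 ≈ 54.201 mg/L.

54.2 mg/L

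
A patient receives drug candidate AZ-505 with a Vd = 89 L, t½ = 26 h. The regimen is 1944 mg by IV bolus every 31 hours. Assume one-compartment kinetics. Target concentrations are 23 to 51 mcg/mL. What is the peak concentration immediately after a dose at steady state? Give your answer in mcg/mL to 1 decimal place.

Over one 31-h interval, 31/26 ≈ 1.1923 half-lives elapse, leaving f ≈ 0.4376 of each dose.
Accumulation ratio R = 1/(1 − f) ≈ 1/0.5624 ≈ 1.7781.
Each bolus raises the concentration by D/Vd = 1944/89 ≈ 21.843 mcg/mL.
Steady-state peak Cmax,ss = C₀·R ≈ 21.843 × 1.7781 ≈ 38.839 mcg/mL.
Peak 38.8 mcg/mL vs MTC 51 mcg/mL: below toxic threshold.

38.8 mcg/mL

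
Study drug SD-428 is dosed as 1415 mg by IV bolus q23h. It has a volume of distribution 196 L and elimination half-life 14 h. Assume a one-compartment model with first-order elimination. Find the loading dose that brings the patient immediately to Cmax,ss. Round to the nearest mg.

2082 mg

f = (1/2)^(23/14) ≈ 0.320222; accumulation ratio R = 1/(1−f) ≈ 1.47107.
Loading dose to hit Cmax,ss on first dose: D_load = D_maint·R ≈ 1415 × 1.47107 ≈ 2081.56 mg.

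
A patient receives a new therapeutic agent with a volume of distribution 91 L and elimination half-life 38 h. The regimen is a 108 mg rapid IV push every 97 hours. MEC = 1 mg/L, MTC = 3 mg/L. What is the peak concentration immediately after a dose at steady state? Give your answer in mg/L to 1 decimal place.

1.4 mg/L

τ/t½ = 97/38 ≈ 2.5526, so fraction remaining f = (1/2)^(97/38) ≈ 0.1704.
At steady state, accumulation factor R = 1/(1 − e^(−kτ)) ≈ 1.2054.
Each bolus raises the concentration by D/Vd = 108/91 ≈ 1.187 mg/L.
Cmax,ss = C₀/(1 − f) ≈ 1.187/0.8296 ≈ 1.431 mg/L.
Peak 1.4 mg/L vs MTC 3 mg/L: below toxic threshold.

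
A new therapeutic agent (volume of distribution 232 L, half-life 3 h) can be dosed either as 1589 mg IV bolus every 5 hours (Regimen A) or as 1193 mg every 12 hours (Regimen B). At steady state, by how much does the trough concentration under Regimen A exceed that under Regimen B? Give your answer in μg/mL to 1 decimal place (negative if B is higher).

2.8 μg/mL

Regimen A: f = (1/2)^(5/3) ≈ 0.3150; Cmin,ss = (1589/232)·f/(1−f) ≈ 3.150 μg/mL.
Regimen B: f = (1/2)^(12/3) ≈ 0.0625; Cmin,ss = (1193/232)·f/(1−f) ≈ 0.343 μg/mL.
Difference ≈ 3.150 − 0.343 ≈ 2.807 μg/mL.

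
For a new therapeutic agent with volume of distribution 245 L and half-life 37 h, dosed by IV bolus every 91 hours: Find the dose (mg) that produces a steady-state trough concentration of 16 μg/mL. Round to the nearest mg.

τ/t½ = 91/37 ≈ 2.4595, so f = (1/2)^(91/37) ≈ 0.181815.
Cmin,ss = (D/Vd)·f/(1−f), so D = Cmin,ss·Vd·(1−f)/f.
D = 16 × 245 × (1−f)/f ≈ 16 × 245 × 4.50010 ≈ 17640.39 mg.

17640 mg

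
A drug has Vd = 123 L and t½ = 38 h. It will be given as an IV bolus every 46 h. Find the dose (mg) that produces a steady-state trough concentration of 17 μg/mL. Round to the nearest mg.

τ/t½ = 46/38 ≈ 1.2105, so f = (1/2)^(46/38) ≈ 0.432111.
Cmin,ss = (D/Vd)·f/(1−f), so D = Cmin,ss·Vd·(1−f)/f.
D = 17 × 123 × (1−f)/f ≈ 17 × 123 × 1.31422 ≈ 2748.03 mg.

2748 mg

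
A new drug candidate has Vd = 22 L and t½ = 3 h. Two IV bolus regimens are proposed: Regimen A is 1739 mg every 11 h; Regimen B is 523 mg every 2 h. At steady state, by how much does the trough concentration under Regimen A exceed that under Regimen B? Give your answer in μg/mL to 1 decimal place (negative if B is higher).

-33.7 μg/mL

Regimen A: f = (1/2)^(11/3) ≈ 0.0787; Cmin,ss = (1739/22)·f/(1−f) ≈ 6.752 μg/mL.
Regimen B: f = (1/2)^(2/3) ≈ 0.6300; Cmin,ss = (523/22)·f/(1−f) ≈ 40.478 μg/mL.
Difference ≈ 6.752 − 40.478 ≈ -33.726 μg/mL.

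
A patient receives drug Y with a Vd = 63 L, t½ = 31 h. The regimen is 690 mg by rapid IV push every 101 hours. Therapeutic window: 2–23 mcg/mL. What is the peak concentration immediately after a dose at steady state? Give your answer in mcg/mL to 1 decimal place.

Over one 101-h interval, 101/31 ≈ 3.2581 half-lives elapse, leaving f ≈ 0.1045 of each dose.
At steady state, accumulation factor R = 1/(1 − e^(−kτ)) ≈ 1.1167.
Each bolus raises the concentration by D/Vd = 690/63 ≈ 10.952 mcg/mL.
Steady-state peak Cmax,ss = C₀·R ≈ 10.952 × 1.1167 ≈ 12.230 mcg/mL.
Peak 12.2 mcg/mL vs MTC 23 mcg/mL: below toxic threshold.

12.2 mcg/mL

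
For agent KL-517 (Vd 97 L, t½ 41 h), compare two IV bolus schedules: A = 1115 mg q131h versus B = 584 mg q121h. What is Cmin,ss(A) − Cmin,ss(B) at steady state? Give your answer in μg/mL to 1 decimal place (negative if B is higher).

0.5 μg/mL

Regimen A: f = (1/2)^(131/41) ≈ 0.1092; Cmin,ss = (1115/97)·f/(1−f) ≈ 1.409 μg/mL.
Regimen B: f = (1/2)^(121/41) ≈ 0.1293; Cmin,ss = (584/97)·f/(1−f) ≈ 0.894 μg/mL.
Difference ≈ 1.409 − 0.894 ≈ 0.515 μg/mL.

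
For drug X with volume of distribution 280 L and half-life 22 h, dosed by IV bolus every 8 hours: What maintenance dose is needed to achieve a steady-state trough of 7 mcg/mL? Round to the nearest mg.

562 mg

τ/t½ = 8/22 ≈ 0.36364, so f = (1/2)^(8/22) ≈ 0.777203.
Cmin,ss = (D/Vd)·f/(1−f), so D = Cmin,ss·Vd·(1−f)/f.
D = 7 × 280 × (1−f)/f ≈ 7 × 280 × 0.28667 ≈ 561.87 mg.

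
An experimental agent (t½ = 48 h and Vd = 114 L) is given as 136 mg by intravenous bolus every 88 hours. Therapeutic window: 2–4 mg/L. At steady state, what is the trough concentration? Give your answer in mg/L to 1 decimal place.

Over one 88-h interval, 88/48 ≈ 1.8333 half-lives elapse, leaving f ≈ 0.2806 of each dose.
At steady state, accumulation factor R = 1/(1 − e^(−kτ)) ≈ 1.3900.
Each bolus raises the concentration by D/Vd = 136/114 ≈ 1.193 mg/L.
Cmax,ss = C₀/(1 − f) ≈ 1.193/0.7194 ≈ 1.658 mg/L.
One interval later, Cmin,ss = Cmax,ss·e^(−kτ) ≈ 1.658 × 0.2806 ≈ 0.465 mg/L.
Trough 0.5 mg/L vs MEC 2 mg/L: subtherapeutic.

0.5 mg/L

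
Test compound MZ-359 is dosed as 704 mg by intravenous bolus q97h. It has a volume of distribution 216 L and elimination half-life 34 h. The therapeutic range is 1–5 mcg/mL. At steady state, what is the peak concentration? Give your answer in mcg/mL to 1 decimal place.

Over one 97-h interval, 97/34 ≈ 2.8529 half-lives elapse, leaving f ≈ 0.1384 of each dose.
Accumulation ratio R = 1/(1 − f) ≈ 1/0.8616 ≈ 1.1606.
Each bolus raises the concentration by D/Vd = 704/216 ≈ 3.259 mcg/mL.
Cmax,ss = C₀/(1 − f) ≈ 3.259/0.8616 ≈ 3.782 mcg/mL.
Peak 3.8 mcg/mL vs MTC 5 mcg/mL: below toxic threshold.

3.8 mcg/mL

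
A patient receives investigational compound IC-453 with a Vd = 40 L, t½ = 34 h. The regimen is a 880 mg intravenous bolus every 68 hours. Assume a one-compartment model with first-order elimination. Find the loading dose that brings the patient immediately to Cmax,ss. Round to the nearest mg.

f = (1/2)^(68/34) ≈ 0.250000; accumulation ratio R = 1/(1−f) ≈ 1.33333.
Loading dose to hit Cmax,ss on first dose: D_load = D_maint·R ≈ 880 × 1.33333 ≈ 1173.33 mg.

1173 mg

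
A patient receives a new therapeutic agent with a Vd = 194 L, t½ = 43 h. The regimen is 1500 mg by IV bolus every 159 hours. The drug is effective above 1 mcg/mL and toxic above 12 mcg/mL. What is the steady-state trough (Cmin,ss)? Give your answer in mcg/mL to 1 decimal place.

0.6 mcg/mL

τ/t½ = 159/43 ≈ 3.6977, so fraction remaining f = (1/2)^(159/43) ≈ 0.0771.
At steady state, accumulation factor R = 1/(1 − e^(−kτ)) ≈ 1.0835.
Each bolus raises the concentration by D/Vd = 1500/194 ≈ 7.732 mcg/mL.
Cmax,ss = C₀/(1 − f) ≈ 7.732/0.9229 ≈ 8.378 mcg/mL.
Steady-state trough Cmin,ss = Cmax,ss·f ≈ 8.378 × 0.0771 ≈ 0.646 mcg/mL.
Trough 0.6 mcg/mL vs MEC 1 mcg/mL: subtherapeutic.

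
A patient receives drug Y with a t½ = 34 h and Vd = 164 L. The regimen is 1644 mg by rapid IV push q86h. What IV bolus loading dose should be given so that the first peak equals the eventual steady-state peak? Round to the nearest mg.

f = (1/2)^(86/34) ≈ 0.173209; accumulation ratio R = 1/(1−f) ≈ 1.20950.
Loading dose to hit Cmax,ss on first dose: D_load = D_maint·R ≈ 1644 × 1.20950 ≈ 1988.42 mg.

1988 mg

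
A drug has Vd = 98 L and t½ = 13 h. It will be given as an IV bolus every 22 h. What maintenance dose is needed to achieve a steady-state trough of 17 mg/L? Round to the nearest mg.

τ/t½ = 22/13 ≈ 1.6923, so f = (1/2)^(22/13) ≈ 0.309432.
Cmin,ss = (D/Vd)·f/(1−f), so D = Cmin,ss·Vd·(1−f)/f.
D = 17 × 98 × (1−f)/f ≈ 17 × 98 × 2.23173 ≈ 3718.06 mg.

3718 mg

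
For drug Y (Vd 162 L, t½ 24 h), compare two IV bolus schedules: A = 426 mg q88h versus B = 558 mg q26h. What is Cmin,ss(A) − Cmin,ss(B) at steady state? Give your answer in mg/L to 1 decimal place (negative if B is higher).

-2.9 mg/L

Regimen A: f = (1/2)^(88/24) ≈ 0.0787; Cmin,ss = (426/162)·f/(1−f) ≈ 0.225 mg/L.
Regimen B: f = (1/2)^(26/24) ≈ 0.4719; Cmin,ss = (558/162)·f/(1−f) ≈ 3.078 mg/L.
Difference ≈ 0.225 − 3.078 ≈ -2.853 mg/L.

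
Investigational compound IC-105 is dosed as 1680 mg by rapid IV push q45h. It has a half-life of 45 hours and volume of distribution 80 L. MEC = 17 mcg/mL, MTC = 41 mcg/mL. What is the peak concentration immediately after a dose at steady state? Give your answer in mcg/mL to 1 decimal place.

42.0 mcg/mL

τ = 45 h = 1 half-life, so f = (1/2)^1 = 0.5.
Accumulation ratio R = 1/(1 − f) = 1/0.5 = 2/1.
Single-dose peak C₀ = D/Vd = 1680/80 = 21 mcg/mL.
Steady-state peak Cmax,ss = C₀·R = 21 × 2/1 ≈ 42.000 mcg/mL.
Peak 42.0 mcg/mL vs MTC 41 mcg/mL: exceeds toxic threshold.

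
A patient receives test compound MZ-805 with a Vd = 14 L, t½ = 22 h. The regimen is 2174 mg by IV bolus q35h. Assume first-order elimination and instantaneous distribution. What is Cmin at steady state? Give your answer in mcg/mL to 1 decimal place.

Over one 35-h interval, 35/22 ≈ 1.5909 half-lives elapse, leaving f ≈ 0.3320 of each dose.
At steady state, accumulation factor R = 1/(1 − e^(−kτ)) ≈ 1.4970.
Single-dose peak C₀ = D/Vd = 2174/14 ≈ 155.286 mcg/mL.
Cmax,ss = C₀/(1 − f) ≈ 155.286/0.6680 ≈ 232.464 mcg/mL.
Steady-state trough Cmin,ss = Cmax,ss·f ≈ 232.464 × 0.3320 ≈ 77.178 mcg/mL.

77.2 mcg/mL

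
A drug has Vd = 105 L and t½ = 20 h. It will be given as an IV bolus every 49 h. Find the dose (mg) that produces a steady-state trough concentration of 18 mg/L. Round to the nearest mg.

τ/t½ = 49/20 ≈ 2.45, so f = (1/2)^(49/20) ≈ 0.183011.
Cmin,ss = (D/Vd)·f/(1−f), so D = Cmin,ss·Vd·(1−f)/f.
D = 18 × 105 × (1−f)/f ≈ 18 × 105 × 4.46415 ≈ 8437.24 mg.

8437 mg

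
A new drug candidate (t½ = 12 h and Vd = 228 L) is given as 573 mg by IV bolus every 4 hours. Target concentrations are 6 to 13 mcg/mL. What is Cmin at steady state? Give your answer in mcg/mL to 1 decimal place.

9.7 mcg/mL

k = ln2/t½ = ln2/12 ≈ 0.057762 h⁻¹; fraction remaining f = e^(−kτ) = e^(−0.057762×4) ≈ 0.7937.
Accumulation ratio R = 1/(1 − f) ≈ 1/0.2063 ≈ 4.8473.
Each bolus raises the concentration by D/Vd = 573/228 ≈ 2.513 mcg/mL.
Steady-state peak Cmax,ss = C₀·R ≈ 2.513 × 4.8473 ≈ 12.181 mcg/mL.
Steady-state trough Cmin,ss = Cmax,ss·f ≈ 12.181 × 0.7937 ≈ 9.668 mcg/mL.
Trough 9.7 mcg/mL vs MEC 6 mcg/mL: adequate.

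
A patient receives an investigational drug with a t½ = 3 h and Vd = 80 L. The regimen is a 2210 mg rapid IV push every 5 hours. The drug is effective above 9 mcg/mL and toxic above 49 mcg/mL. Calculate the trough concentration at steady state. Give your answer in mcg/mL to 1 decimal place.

τ/t½ = 5/3 ≈ 1.6667, so fraction remaining f = (1/2)^(5/3) ≈ 0.3150.
Single-dose peak C₀ = D/Vd = 2210/80 ≈ 27.625 mcg/mL.
Steady-state trough Cmin,ss = C₀·f/(1−f) ≈ 27.625 × 0.3150/0.6850 ≈ 12.703 mcg/mL.
Trough 12.7 mcg/mL vs MEC 9 mcg/mL: adequate.

12.7 mcg/mL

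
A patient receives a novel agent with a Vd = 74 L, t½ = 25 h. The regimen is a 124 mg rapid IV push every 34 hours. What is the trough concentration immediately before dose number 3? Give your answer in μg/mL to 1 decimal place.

f = (1/2)^(τ/t½) = (1/2)^(34/25) ≈ 0.3896.
C₀ = D/Vd = 124/74 ≈ 1.676 μg/mL.
Before the 3rd dose, 2 doses have been given. Superposition: Cmin = C₀·(f + f²).
≈ 1.676 × (0.3896 + 0.1518) ≈ 1.676 × 0.5414 ≈ 0.907 μg/mL.

0.9 μg/mL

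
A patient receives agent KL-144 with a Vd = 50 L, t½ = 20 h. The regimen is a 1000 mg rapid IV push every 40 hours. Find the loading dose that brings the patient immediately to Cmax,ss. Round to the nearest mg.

f = (1/2)^(40/20) ≈ 0.250000; accumulation ratio R = 1/(1−f) ≈ 1.33333.
Loading dose to hit Cmax,ss on first dose: D_load = D_maint·R ≈ 1000 × 1.33333 ≈ 1333.33 mg.

1333 mg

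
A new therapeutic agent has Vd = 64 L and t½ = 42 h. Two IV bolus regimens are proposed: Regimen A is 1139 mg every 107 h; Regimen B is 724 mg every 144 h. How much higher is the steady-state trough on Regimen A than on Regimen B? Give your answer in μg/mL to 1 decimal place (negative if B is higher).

Regimen A: f = (1/2)^(107/42) ≈ 0.1710; Cmin,ss = (1139/64)·f/(1−f) ≈ 3.671 μg/mL.
Regimen B: f = (1/2)^(144/42) ≈ 0.0929; Cmin,ss = (724/64)·f/(1−f) ≈ 1.159 μg/mL.
Difference ≈ 3.671 − 1.159 ≈ 2.512 μg/mL.

2.5 μg/mL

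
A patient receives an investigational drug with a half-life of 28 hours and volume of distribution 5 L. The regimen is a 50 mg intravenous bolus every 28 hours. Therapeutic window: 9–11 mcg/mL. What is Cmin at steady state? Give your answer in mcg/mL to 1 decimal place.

The dosing interval is 1 half-life, so f = 2^(−1) = 0.5.
At steady state, R = 1/(1 − 0.5) = 2/1.
Single-dose peak C₀ = D/Vd = 50/5 = 10 mcg/mL.
Steady-state peak Cmax,ss = C₀·R = 10 × 2/1 ≈ 20.000 mcg/mL.
Steady-state trough Cmin,ss = Cmax,ss·f ≈ 20.000 × 0.5 ≈ 10.000 mcg/mL.
Trough 10.0 mcg/mL vs MEC 9 mcg/mL: adequate.

10.0 mcg/mL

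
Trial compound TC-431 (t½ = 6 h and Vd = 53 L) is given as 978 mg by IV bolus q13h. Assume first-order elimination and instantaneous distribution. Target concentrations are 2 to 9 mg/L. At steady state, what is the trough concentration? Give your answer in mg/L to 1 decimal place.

5.3 mg/L

τ/t½ = 13/6 ≈ 2.1667, so fraction remaining f = (1/2)^(13/6) ≈ 0.2227.
At steady state, accumulation factor R = 1/(1 − e^(−kτ)) ≈ 1.2865.
Each bolus raises the concentration by D/Vd = 978/53 ≈ 18.453 mg/L.
Cmax,ss = C₀/(1 − f) ≈ 18.453/0.7773 ≈ 23.740 mg/L.
Steady-state trough Cmin,ss = Cmax,ss·f ≈ 23.740 × 0.2227 ≈ 5.287 mg/L.
Trough 5.3 mg/L vs MEC 2 mg/L: adequate.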